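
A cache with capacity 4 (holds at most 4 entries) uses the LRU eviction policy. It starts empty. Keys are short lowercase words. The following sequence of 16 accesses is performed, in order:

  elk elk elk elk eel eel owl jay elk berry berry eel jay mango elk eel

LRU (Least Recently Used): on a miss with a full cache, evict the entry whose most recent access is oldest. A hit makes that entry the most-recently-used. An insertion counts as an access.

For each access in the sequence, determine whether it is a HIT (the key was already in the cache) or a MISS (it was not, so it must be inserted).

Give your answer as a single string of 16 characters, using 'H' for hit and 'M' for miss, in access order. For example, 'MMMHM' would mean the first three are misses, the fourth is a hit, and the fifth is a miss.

LRU simulation (capacity=4):
  1. access elk: MISS. Cache (LRU->MRU): [elk]
  2. access elk: HIT. Cache (LRU->MRU): [elk]
  3. access elk: HIT. Cache (LRU->MRU): [elk]
  4. access elk: HIT. Cache (LRU->MRU): [elk]
  5. access eel: MISS. Cache (LRU->MRU): [elk eel]
  6. access eel: HIT. Cache (LRU->MRU): [elk eel]
  7. access owl: MISS. Cache (LRU->MRU): [elk eel owl]
  8. access jay: MISS. Cache (LRU->MRU): [elk eel owl jay]
  9. access elk: HIT. Cache (LRU->MRU): [eel owl jay elk]
  10. access berry: MISS, evict eel. Cache (LRU->MRU): [owl jay elk berry]
  11. access berry: HIT. Cache (LRU->MRU): [owl jay elk berry]
  12. access eel: MISS, evict owl. Cache (LRU->MRU): [jay elk berry eel]
  13. access jay: HIT. Cache (LRU->MRU): [elk berry eel jay]
  14. access mango: MISS, evict elk. Cache (LRU->MRU): [berry eel jay mango]
  15. access elk: MISS, evict berry. Cache (LRU->MRU): [eel jay mango elk]
  16. access eel: HIT. Cache (LRU->MRU): [jay mango elk eel]
Total: 8 hits, 8 misses, 4 evictions

Answer: MHHHMHMMHMHMHMMH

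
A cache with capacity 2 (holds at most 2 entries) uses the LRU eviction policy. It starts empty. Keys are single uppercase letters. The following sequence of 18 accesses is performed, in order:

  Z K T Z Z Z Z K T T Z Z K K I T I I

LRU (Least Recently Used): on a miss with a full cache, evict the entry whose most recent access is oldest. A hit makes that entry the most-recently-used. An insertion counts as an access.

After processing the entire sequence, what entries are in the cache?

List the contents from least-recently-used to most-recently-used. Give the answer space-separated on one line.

LRU simulation (capacity=2):
  1. access Z: MISS. Cache (LRU->MRU): [Z]
  2. access K: MISS. Cache (LRU->MRU): [Z K]
  3. access T: MISS, evict Z. Cache (LRU->MRU): [K T]
  4. access Z: MISS, evict K. Cache (LRU->MRU): [T Z]
  5. access Z: HIT. Cache (LRU->MRU): [T Z]
  6. access Z: HIT. Cache (LRU->MRU): [T Z]
  7. access Z: HIT. Cache (LRU->MRU): [T Z]
  8. access K: MISS, evict T. Cache (LRU->MRU): [Z K]
  9. access T: MISS, evict Z. Cache (LRU->MRU): [K T]
  10. access T: HIT. Cache (LRU->MRU): [K T]
  11. access Z: MISS, evict K. Cache (LRU->MRU): [T Z]
  12. access Z: HIT. Cache (LRU->MRU): [T Z]
  13. access K: MISS, evict T. Cache (LRU->MRU): [Z K]
  14. access K: HIT. Cache (LRU->MRU): [Z K]
  15. access I: MISS, evict Z. Cache (LRU->MRU): [K I]
  16. access T: MISS, evict K. Cache (LRU->MRU): [I T]
  17. access I: HIT. Cache (LRU->MRU): [T I]
  18. access I: HIT. Cache (LRU->MRU): [T I]
Total: 8 hits, 10 misses, 8 evictions

Answer: T I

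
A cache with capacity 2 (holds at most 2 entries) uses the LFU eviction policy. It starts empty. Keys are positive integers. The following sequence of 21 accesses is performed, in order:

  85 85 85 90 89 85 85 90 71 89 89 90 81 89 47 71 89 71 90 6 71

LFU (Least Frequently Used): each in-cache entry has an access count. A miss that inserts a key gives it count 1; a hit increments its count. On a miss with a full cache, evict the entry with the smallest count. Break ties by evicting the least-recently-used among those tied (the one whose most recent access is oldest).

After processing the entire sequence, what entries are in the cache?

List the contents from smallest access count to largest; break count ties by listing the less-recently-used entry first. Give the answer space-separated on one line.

LFU simulation (capacity=2):
  1. access 85: MISS. Cache: [85(c=1)]
  2. access 85: HIT, count now 2. Cache: [85(c=2)]
  3. access 85: HIT, count now 3. Cache: [85(c=3)]
  4. access 90: MISS. Cache: [90(c=1) 85(c=3)]
  5. access 89: MISS, evict 90(c=1). Cache: [89(c=1) 85(c=3)]
  6. access 85: HIT, count now 4. Cache: [89(c=1) 85(c=4)]
  7. access 85: HIT, count now 5. Cache: [89(c=1) 85(c=5)]
  8. access 90: MISS, evict 89(c=1). Cache: [90(c=1) 85(c=5)]
  9. access 71: MISS, evict 90(c=1). Cache: [71(c=1) 85(c=5)]
  10. access 89: MISS, evict 71(c=1). Cache: [89(c=1) 85(c=5)]
  11. access 89: HIT, count now 2. Cache: [89(c=2) 85(c=5)]
  12. access 90: MISS, evict 89(c=2). Cache: [90(c=1) 85(c=5)]
  13. access 81: MISS, evict 90(c=1). Cache: [81(c=1) 85(c=5)]
  14. access 89: MISS, evict 81(c=1). Cache: [89(c=1) 85(c=5)]
  15. access 47: MISS, evict 89(c=1). Cache: [47(c=1) 85(c=5)]
  16. access 71: MISS, evict 47(c=1). Cache: [71(c=1) 85(c=5)]
  17. access 89: MISS, evict 71(c=1). Cache: [89(c=1) 85(c=5)]
  18. access 71: MISS, evict 89(c=1). Cache: [71(c=1) 85(c=5)]
  19. access 90: MISS, evict 71(c=1). Cache: [90(c=1) 85(c=5)]
  20. access 6: MISS, evict 90(c=1). Cache: [6(c=1) 85(c=5)]
  21. access 71: MISS, evict 6(c=1). Cache: [71(c=1) 85(c=5)]
Total: 5 hits, 16 misses, 14 evictions

Answer: 71 85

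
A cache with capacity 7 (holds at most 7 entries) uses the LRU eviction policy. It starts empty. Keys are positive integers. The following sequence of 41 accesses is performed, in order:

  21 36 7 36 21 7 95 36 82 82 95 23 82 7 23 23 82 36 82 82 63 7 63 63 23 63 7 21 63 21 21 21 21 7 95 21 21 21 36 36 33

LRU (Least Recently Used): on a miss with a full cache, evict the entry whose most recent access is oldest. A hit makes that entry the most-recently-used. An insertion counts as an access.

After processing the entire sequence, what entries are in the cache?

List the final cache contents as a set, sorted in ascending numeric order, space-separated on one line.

Answer: 7 21 23 33 36 63 95

Derivation:
LRU simulation (capacity=7):
  1. access 21: MISS. Cache (LRU->MRU): [21]
  2. access 36: MISS. Cache (LRU->MRU): [21 36]
  3. access 7: MISS. Cache (LRU->MRU): [21 36 7]
  4. access 36: HIT. Cache (LRU->MRU): [21 7 36]
  5. access 21: HIT. Cache (LRU->MRU): [7 36 21]
  6. access 7: HIT. Cache (LRU->MRU): [36 21 7]
  7. access 95: MISS. Cache (LRU->MRU): [36 21 7 95]
  8. access 36: HIT. Cache (LRU->MRU): [21 7 95 36]
  9. access 82: MISS. Cache (LRU->MRU): [21 7 95 36 82]
  10. access 82: HIT. Cache (LRU->MRU): [21 7 95 36 82]
  11. access 95: HIT. Cache (LRU->MRU): [21 7 36 82 95]
  12. access 23: MISS. Cache (LRU->MRU): [21 7 36 82 95 23]
  13. access 82: HIT. Cache (LRU->MRU): [21 7 36 95 23 82]
  14. access 7: HIT. Cache (LRU->MRU): [21 36 95 23 82 7]
  15. access 23: HIT. Cache (LRU->MRU): [21 36 95 82 7 23]
  16. access 23: HIT. Cache (LRU->MRU): [21 36 95 82 7 23]
  17. access 82: HIT. Cache (LRU->MRU): [21 36 95 7 23 82]
  18. access 36: HIT. Cache (LRU->MRU): [21 95 7 23 82 36]
  19. access 82: HIT. Cache (LRU->MRU): [21 95 7 23 36 82]
  20. access 82: HIT. Cache (LRU->MRU): [21 95 7 23 36 82]
  21. access 63: MISS. Cache (LRU->MRU): [21 95 7 23 36 82 63]
  22. access 7: HIT. Cache (LRU->MRU): [21 95 23 36 82 63 7]
  23. access 63: HIT. Cache (LRU->MRU): [21 95 23 36 82 7 63]
  24. access 63: HIT. Cache (LRU->MRU): [21 95 23 36 82 7 63]
  25. access 23: HIT. Cache (LRU->MRU): [21 95 36 82 7 63 23]
  26. access 63: HIT. Cache (LRU->MRU): [21 95 36 82 7 23 63]
  27. access 7: HIT. Cache (LRU->MRU): [21 95 36 82 23 63 7]
  28. access 21: HIT. Cache (LRU->MRU): [95 36 82 23 63 7 21]
  29. access 63: HIT. Cache (LRU->MRU): [95 36 82 23 7 21 63]
  30. access 21: HIT. Cache (LRU->MRU): [95 36 82 23 7 63 21]
  31. access 21: HIT. Cache (LRU->MRU): [95 36 82 23 7 63 21]
  32. access 21: HIT. Cache (LRU->MRU): [95 36 82 23 7 63 21]
  33. access 21: HIT. Cache (LRU->MRU): [95 36 82 23 7 63 21]
  34. access 7: HIT. Cache (LRU->MRU): [95 36 82 23 63 21 7]
  35. access 95: HIT. Cache (LRU->MRU): [36 82 23 63 21 7 95]
  36. access 21: HIT. Cache (LRU->MRU): [36 82 23 63 7 95 21]
  37. access 21: HIT. Cache (LRU->MRU): [36 82 23 63 7 95 21]
  38. access 21: HIT. Cache (LRU->MRU): [36 82 23 63 7 95 21]
  39. access 36: HIT. Cache (LRU->MRU): [82 23 63 7 95 21 36]
  40. access 36: HIT. Cache (LRU->MRU): [82 23 63 7 95 21 36]
  41. access 33: MISS, evict 82. Cache (LRU->MRU): [23 63 7 95 21 36 33]
Total: 33 hits, 8 misses, 1 evictions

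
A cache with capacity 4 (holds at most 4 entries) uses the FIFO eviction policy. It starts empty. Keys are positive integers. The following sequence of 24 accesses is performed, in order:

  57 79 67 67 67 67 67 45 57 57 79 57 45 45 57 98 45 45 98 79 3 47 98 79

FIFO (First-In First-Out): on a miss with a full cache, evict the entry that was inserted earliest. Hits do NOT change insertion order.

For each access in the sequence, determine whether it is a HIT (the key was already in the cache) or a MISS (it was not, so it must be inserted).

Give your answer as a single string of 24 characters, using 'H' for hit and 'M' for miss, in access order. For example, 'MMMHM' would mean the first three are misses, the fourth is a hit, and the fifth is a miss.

Answer: MMMHHHHMHHHHHHHMHHHHMMHM

Derivation:
FIFO simulation (capacity=4):
  1. access 57: MISS. Cache (old->new): [57]
  2. access 79: MISS. Cache (old->new): [57 79]
  3. access 67: MISS. Cache (old->new): [57 79 67]
  4. access 67: HIT. Cache (old->new): [57 79 67]
  5. access 67: HIT. Cache (old->new): [57 79 67]
  6. access 67: HIT. Cache (old->new): [57 79 67]
  7. access 67: HIT. Cache (old->new): [57 79 67]
  8. access 45: MISS. Cache (old->new): [57 79 67 45]
  9. access 57: HIT. Cache (old->new): [57 79 67 45]
  10. access 57: HIT. Cache (old->new): [57 79 67 45]
  11. access 79: HIT. Cache (old->new): [57 79 67 45]
  12. access 57: HIT. Cache (old->new): [57 79 67 45]
  13. access 45: HIT. Cache (old->new): [57 79 67 45]
  14. access 45: HIT. Cache (old->new): [57 79 67 45]
  15. access 57: HIT. Cache (old->new): [57 79 67 45]
  16. access 98: MISS, evict 57. Cache (old->new): [79 67 45 98]
  17. access 45: HIT. Cache (old->new): [79 67 45 98]
  18. access 45: HIT. Cache (old->new): [79 67 45 98]
  19. access 98: HIT. Cache (old->new): [79 67 45 98]
  20. access 79: HIT. Cache (old->new): [79 67 45 98]
  21. access 3: MISS, evict 79. Cache (old->new): [67 45 98 3]
  22. access 47: MISS, evict 67. Cache (old->new): [45 98 3 47]
  23. access 98: HIT. Cache (old->new): [45 98 3 47]
  24. access 79: MISS, evict 45. Cache (old->new): [98 3 47 79]
Total: 16 hits, 8 misses, 4 evictions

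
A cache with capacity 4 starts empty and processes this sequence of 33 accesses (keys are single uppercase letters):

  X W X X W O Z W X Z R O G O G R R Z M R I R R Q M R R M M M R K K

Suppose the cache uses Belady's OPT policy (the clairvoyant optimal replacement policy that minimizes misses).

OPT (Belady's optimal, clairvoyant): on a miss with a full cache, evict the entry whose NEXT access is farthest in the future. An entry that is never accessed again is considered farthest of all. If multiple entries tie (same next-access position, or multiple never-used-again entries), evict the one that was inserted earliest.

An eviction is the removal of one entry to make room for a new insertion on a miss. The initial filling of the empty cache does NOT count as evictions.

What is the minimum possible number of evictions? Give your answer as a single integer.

OPT (Belady) simulation (capacity=4):
  1. access X: MISS. Cache: [X]
  2. access W: MISS. Cache: [X W]
  3. access X: HIT. Next use of X: step 4. Cache: [X W]
  4. access X: HIT. Next use of X: step 9. Cache: [X W]
  5. access W: HIT. Next use of W: step 8. Cache: [X W]
  6. access O: MISS. Cache: [X W O]
  7. access Z: MISS. Cache: [X W O Z]
  8. access W: HIT. Next use of W: never. Cache: [X W O Z]
  9. access X: HIT. Next use of X: never. Cache: [X W O Z]
  10. access Z: HIT. Next use of Z: step 18. Cache: [X W O Z]
  11. access R: MISS, evict X (next use: never). Cache: [W O Z R]
  12. access O: HIT. Next use of O: step 14. Cache: [W O Z R]
  13. access G: MISS, evict W (next use: never). Cache: [O Z R G]
  14. access O: HIT. Next use of O: never. Cache: [O Z R G]
  15. access G: HIT. Next use of G: never. Cache: [O Z R G]
  16. access R: HIT. Next use of R: step 17. Cache: [O Z R G]
  17. access R: HIT. Next use of R: step 20. Cache: [O Z R G]
  18. access Z: HIT. Next use of Z: never. Cache: [O Z R G]
  19. access M: MISS, evict O (next use: never). Cache: [Z R G M]
  20. access R: HIT. Next use of R: step 22. Cache: [Z R G M]
  21. access I: MISS, evict Z (next use: never). Cache: [R G M I]
  22. access R: HIT. Next use of R: step 23. Cache: [R G M I]
  23. access R: HIT. Next use of R: step 26. Cache: [R G M I]
  24. access Q: MISS, evict G (next use: never). Cache: [R M I Q]
  25. access M: HIT. Next use of M: step 28. Cache: [R M I Q]
  26. access R: HIT. Next use of R: step 27. Cache: [R M I Q]
  27. access R: HIT. Next use of R: step 31. Cache: [R M I Q]
  28. access M: HIT. Next use of M: step 29. Cache: [R M I Q]
  29. access M: HIT. Next use of M: step 30. Cache: [R M I Q]
  30. access M: HIT. Next use of M: never. Cache: [R M I Q]
  31. access R: HIT. Next use of R: never. Cache: [R M I Q]
  32. access K: MISS, evict R (next use: never). Cache: [M I Q K]
  33. access K: HIT. Next use of K: never. Cache: [M I Q K]
Total: 23 hits, 10 misses, 6 evictions

Answer: 6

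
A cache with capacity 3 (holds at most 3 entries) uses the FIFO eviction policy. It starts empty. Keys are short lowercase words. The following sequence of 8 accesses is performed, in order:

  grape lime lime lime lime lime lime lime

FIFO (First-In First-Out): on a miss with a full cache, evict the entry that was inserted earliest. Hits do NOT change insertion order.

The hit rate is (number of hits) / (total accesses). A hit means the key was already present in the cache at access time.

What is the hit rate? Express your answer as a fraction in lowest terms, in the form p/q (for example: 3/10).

FIFO simulation (capacity=3):
  1. access grape: MISS. Cache (old->new): [grape]
  2. access lime: MISS. Cache (old->new): [grape lime]
  3. access lime: HIT. Cache (old->new): [grape lime]
  4. access lime: HIT. Cache (old->new): [grape lime]
  5. access lime: HIT. Cache (old->new): [grape lime]
  6. access lime: HIT. Cache (old->new): [grape lime]
  7. access lime: HIT. Cache (old->new): [grape lime]
  8. access lime: HIT. Cache (old->new): [grape lime]
Total: 6 hits, 2 misses, 0 evictions

Hit rate = 6/8 = 3/4

Answer: 3/4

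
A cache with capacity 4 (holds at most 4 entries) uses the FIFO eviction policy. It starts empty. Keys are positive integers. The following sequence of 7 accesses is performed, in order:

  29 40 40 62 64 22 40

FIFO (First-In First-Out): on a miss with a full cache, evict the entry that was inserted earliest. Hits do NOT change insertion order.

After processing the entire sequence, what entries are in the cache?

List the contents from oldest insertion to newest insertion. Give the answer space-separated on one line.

Answer: 40 62 64 22

Derivation:
FIFO simulation (capacity=4):
  1. access 29: MISS. Cache (old->new): [29]
  2. access 40: MISS. Cache (old->new): [29 40]
  3. access 40: HIT. Cache (old->new): [29 40]
  4. access 62: MISS. Cache (old->new): [29 40 62]
  5. access 64: MISS. Cache (old->new): [29 40 62 64]
  6. access 22: MISS, evict 29. Cache (old->new): [40 62 64 22]
  7. access 40: HIT. Cache (old->new): [40 62 64 22]
Total: 2 hits, 5 misses, 1 evictions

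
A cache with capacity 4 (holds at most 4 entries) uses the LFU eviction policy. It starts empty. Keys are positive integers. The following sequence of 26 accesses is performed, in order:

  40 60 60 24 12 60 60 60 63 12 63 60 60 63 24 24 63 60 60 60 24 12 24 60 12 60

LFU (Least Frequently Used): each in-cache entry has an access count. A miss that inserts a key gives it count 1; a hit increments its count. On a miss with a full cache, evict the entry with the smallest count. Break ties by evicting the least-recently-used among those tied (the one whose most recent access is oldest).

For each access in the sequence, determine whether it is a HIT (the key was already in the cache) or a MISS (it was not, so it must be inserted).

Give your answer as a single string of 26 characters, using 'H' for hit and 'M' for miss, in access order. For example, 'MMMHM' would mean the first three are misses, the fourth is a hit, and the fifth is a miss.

LFU simulation (capacity=4):
  1. access 40: MISS. Cache: [40(c=1)]
  2. access 60: MISS. Cache: [40(c=1) 60(c=1)]
  3. access 60: HIT, count now 2. Cache: [40(c=1) 60(c=2)]
  4. access 24: MISS. Cache: [40(c=1) 24(c=1) 60(c=2)]
  5. access 12: MISS. Cache: [40(c=1) 24(c=1) 12(c=1) 60(c=2)]
  6. access 60: HIT, count now 3. Cache: [40(c=1) 24(c=1) 12(c=1) 60(c=3)]
  7. access 60: HIT, count now 4. Cache: [40(c=1) 24(c=1) 12(c=1) 60(c=4)]
  8. access 60: HIT, count now 5. Cache: [40(c=1) 24(c=1) 12(c=1) 60(c=5)]
  9. access 63: MISS, evict 40(c=1). Cache: [24(c=1) 12(c=1) 63(c=1) 60(c=5)]
  10. access 12: HIT, count now 2. Cache: [24(c=1) 63(c=1) 12(c=2) 60(c=5)]
  11. access 63: HIT, count now 2. Cache: [24(c=1) 12(c=2) 63(c=2) 60(c=5)]
  12. access 60: HIT, count now 6. Cache: [24(c=1) 12(c=2) 63(c=2) 60(c=6)]
  13. access 60: HIT, count now 7. Cache: [24(c=1) 12(c=2) 63(c=2) 60(c=7)]
  14. access 63: HIT, count now 3. Cache: [24(c=1) 12(c=2) 63(c=3) 60(c=7)]
  15. access 24: HIT, count now 2. Cache: [12(c=2) 24(c=2) 63(c=3) 60(c=7)]
  16. access 24: HIT, count now 3. Cache: [12(c=2) 63(c=3) 24(c=3) 60(c=7)]
  17. access 63: HIT, count now 4. Cache: [12(c=2) 24(c=3) 63(c=4) 60(c=7)]
  18. access 60: HIT, count now 8. Cache: [12(c=2) 24(c=3) 63(c=4) 60(c=8)]
  19. access 60: HIT, count now 9. Cache: [12(c=2) 24(c=3) 63(c=4) 60(c=9)]
  20. access 60: HIT, count now 10. Cache: [12(c=2) 24(c=3) 63(c=4) 60(c=10)]
  21. access 24: HIT, count now 4. Cache: [12(c=2) 63(c=4) 24(c=4) 60(c=10)]
  22. access 12: HIT, count now 3. Cache: [12(c=3) 63(c=4) 24(c=4) 60(c=10)]
  23. access 24: HIT, count now 5. Cache: [12(c=3) 63(c=4) 24(c=5) 60(c=10)]
  24. access 60: HIT, count now 11. Cache: [12(c=3) 63(c=4) 24(c=5) 60(c=11)]
  25. access 12: HIT, count now 4. Cache: [63(c=4) 12(c=4) 24(c=5) 60(c=11)]
  26. access 60: HIT, count now 12. Cache: [63(c=4) 12(c=4) 24(c=5) 60(c=12)]
Total: 21 hits, 5 misses, 1 evictions

Answer: MMHMMHHHMHHHHHHHHHHHHHHHHH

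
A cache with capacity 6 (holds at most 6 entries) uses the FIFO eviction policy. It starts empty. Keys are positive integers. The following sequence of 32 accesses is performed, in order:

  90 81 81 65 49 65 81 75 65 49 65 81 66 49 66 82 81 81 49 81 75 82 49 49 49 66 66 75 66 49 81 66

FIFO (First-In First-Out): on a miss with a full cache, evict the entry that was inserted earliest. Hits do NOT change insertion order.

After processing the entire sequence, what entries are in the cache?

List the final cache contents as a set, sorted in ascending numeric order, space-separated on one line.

FIFO simulation (capacity=6):
  1. access 90: MISS. Cache (old->new): [90]
  2. access 81: MISS. Cache (old->new): [90 81]
  3. access 81: HIT. Cache (old->new): [90 81]
  4. access 65: MISS. Cache (old->new): [90 81 65]
  5. access 49: MISS. Cache (old->new): [90 81 65 49]
  6. access 65: HIT. Cache (old->new): [90 81 65 49]
  7. access 81: HIT. Cache (old->new): [90 81 65 49]
  8. access 75: MISS. Cache (old->new): [90 81 65 49 75]
  9. access 65: HIT. Cache (old->new): [90 81 65 49 75]
  10. access 49: HIT. Cache (old->new): [90 81 65 49 75]
  11. access 65: HIT. Cache (old->new): [90 81 65 49 75]
  12. access 81: HIT. Cache (old->new): [90 81 65 49 75]
  13. access 66: MISS. Cache (old->new): [90 81 65 49 75 66]
  14. access 49: HIT. Cache (old->new): [90 81 65 49 75 66]
  15. access 66: HIT. Cache (old->new): [90 81 65 49 75 66]
  16. access 82: MISS, evict 90. Cache (old->new): [81 65 49 75 66 82]
  17. access 81: HIT. Cache (old->new): [81 65 49 75 66 82]
  18. access 81: HIT. Cache (old->new): [81 65 49 75 66 82]
  19. access 49: HIT. Cache (old->new): [81 65 49 75 66 82]
  20. access 81: HIT. Cache (old->new): [81 65 49 75 66 82]
  21. access 75: HIT. Cache (old->new): [81 65 49 75 66 82]
  22. access 82: HIT. Cache (old->new): [81 65 49 75 66 82]
  23. access 49: HIT. Cache (old->new): [81 65 49 75 66 82]
  24. access 49: HIT. Cache (old->new): [81 65 49 75 66 82]
  25. access 49: HIT. Cache (old->new): [81 65 49 75 66 82]
  26. access 66: HIT. Cache (old->new): [81 65 49 75 66 82]
  27. access 66: HIT. Cache (old->new): [81 65 49 75 66 82]
  28. access 75: HIT. Cache (old->new): [81 65 49 75 66 82]
  29. access 66: HIT. Cache (old->new): [81 65 49 75 66 82]
  30. access 49: HIT. Cache (old->new): [81 65 49 75 66 82]
  31. access 81: HIT. Cache (old->new): [81 65 49 75 66 82]
  32. access 66: HIT. Cache (old->new): [81 65 49 75 66 82]
Total: 25 hits, 7 misses, 1 evictions

Answer: 49 65 66 75 81 82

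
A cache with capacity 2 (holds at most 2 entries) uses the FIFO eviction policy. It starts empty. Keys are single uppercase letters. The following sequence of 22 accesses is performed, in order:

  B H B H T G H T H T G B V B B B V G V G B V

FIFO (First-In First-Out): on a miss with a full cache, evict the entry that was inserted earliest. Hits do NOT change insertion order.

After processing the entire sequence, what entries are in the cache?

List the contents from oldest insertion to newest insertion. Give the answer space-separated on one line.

FIFO simulation (capacity=2):
  1. access B: MISS. Cache (old->new): [B]
  2. access H: MISS. Cache (old->new): [B H]
  3. access B: HIT. Cache (old->new): [B H]
  4. access H: HIT. Cache (old->new): [B H]
  5. access T: MISS, evict B. Cache (old->new): [H T]
  6. access G: MISS, evict H. Cache (old->new): [T G]
  7. access H: MISS, evict T. Cache (old->new): [G H]
  8. access T: MISS, evict G. Cache (old->new): [H T]
  9. access H: HIT. Cache (old->new): [H T]
  10. access T: HIT. Cache (old->new): [H T]
  11. access G: MISS, evict H. Cache (old->new): [T G]
  12. access B: MISS, evict T. Cache (old->new): [G B]
  13. access V: MISS, evict G. Cache (old->new): [B V]
  14. access B: HIT. Cache (old->new): [B V]
  15. access B: HIT. Cache (old->new): [B V]
  16. access B: HIT. Cache (old->new): [B V]
  17. access V: HIT. Cache (old->new): [B V]
  18. access G: MISS, evict B. Cache (old->new): [V G]
  19. access V: HIT. Cache (old->new): [V G]
  20. access G: HIT. Cache (old->new): [V G]
  21. access B: MISS, evict V. Cache (old->new): [G B]
  22. access V: MISS, evict G. Cache (old->new): [B V]
Total: 10 hits, 12 misses, 10 evictions

Answer: B V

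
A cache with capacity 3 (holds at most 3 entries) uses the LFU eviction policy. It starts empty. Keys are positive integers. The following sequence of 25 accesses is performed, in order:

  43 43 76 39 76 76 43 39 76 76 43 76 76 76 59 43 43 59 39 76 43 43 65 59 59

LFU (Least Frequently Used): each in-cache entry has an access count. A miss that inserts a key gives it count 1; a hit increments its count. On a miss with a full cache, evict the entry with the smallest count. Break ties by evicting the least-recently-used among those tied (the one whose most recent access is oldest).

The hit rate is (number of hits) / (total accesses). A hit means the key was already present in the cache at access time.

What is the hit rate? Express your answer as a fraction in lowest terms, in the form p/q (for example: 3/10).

LFU simulation (capacity=3):
  1. access 43: MISS. Cache: [43(c=1)]
  2. access 43: HIT, count now 2. Cache: [43(c=2)]
  3. access 76: MISS. Cache: [76(c=1) 43(c=2)]
  4. access 39: MISS. Cache: [76(c=1) 39(c=1) 43(c=2)]
  5. access 76: HIT, count now 2. Cache: [39(c=1) 43(c=2) 76(c=2)]
  6. access 76: HIT, count now 3. Cache: [39(c=1) 43(c=2) 76(c=3)]
  7. access 43: HIT, count now 3. Cache: [39(c=1) 76(c=3) 43(c=3)]
  8. access 39: HIT, count now 2. Cache: [39(c=2) 76(c=3) 43(c=3)]
  9. access 76: HIT, count now 4. Cache: [39(c=2) 43(c=3) 76(c=4)]
  10. access 76: HIT, count now 5. Cache: [39(c=2) 43(c=3) 76(c=5)]
  11. access 43: HIT, count now 4. Cache: [39(c=2) 43(c=4) 76(c=5)]
  12. access 76: HIT, count now 6. Cache: [39(c=2) 43(c=4) 76(c=6)]
  13. access 76: HIT, count now 7. Cache: [39(c=2) 43(c=4) 76(c=7)]
  14. access 76: HIT, count now 8. Cache: [39(c=2) 43(c=4) 76(c=8)]
  15. access 59: MISS, evict 39(c=2). Cache: [59(c=1) 43(c=4) 76(c=8)]
  16. access 43: HIT, count now 5. Cache: [59(c=1) 43(c=5) 76(c=8)]
  17. access 43: HIT, count now 6. Cache: [59(c=1) 43(c=6) 76(c=8)]
  18. access 59: HIT, count now 2. Cache: [59(c=2) 43(c=6) 76(c=8)]
  19. access 39: MISS, evict 59(c=2). Cache: [39(c=1) 43(c=6) 76(c=8)]
  20. access 76: HIT, count now 9. Cache: [39(c=1) 43(c=6) 76(c=9)]
  21. access 43: HIT, count now 7. Cache: [39(c=1) 43(c=7) 76(c=9)]
  22. access 43: HIT, count now 8. Cache: [39(c=1) 43(c=8) 76(c=9)]
  23. access 65: MISS, evict 39(c=1). Cache: [65(c=1) 43(c=8) 76(c=9)]
  24. access 59: MISS, evict 65(c=1). Cache: [59(c=1) 43(c=8) 76(c=9)]
  25. access 59: HIT, count now 2. Cache: [59(c=2) 43(c=8) 76(c=9)]
Total: 18 hits, 7 misses, 4 evictions

Hit rate = 18/25

Answer: 18/25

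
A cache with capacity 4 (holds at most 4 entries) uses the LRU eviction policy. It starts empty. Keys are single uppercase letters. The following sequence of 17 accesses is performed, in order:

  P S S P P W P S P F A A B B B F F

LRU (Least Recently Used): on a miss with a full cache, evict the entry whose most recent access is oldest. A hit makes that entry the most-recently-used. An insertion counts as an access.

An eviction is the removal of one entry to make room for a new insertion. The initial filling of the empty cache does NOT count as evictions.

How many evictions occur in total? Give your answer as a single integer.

LRU simulation (capacity=4):
  1. access P: MISS. Cache (LRU->MRU): [P]
  2. access S: MISS. Cache (LRU->MRU): [P S]
  3. access S: HIT. Cache (LRU->MRU): [P S]
  4. access P: HIT. Cache (LRU->MRU): [S P]
  5. access P: HIT. Cache (LRU->MRU): [S P]
  6. access W: MISS. Cache (LRU->MRU): [S P W]
  7. access P: HIT. Cache (LRU->MRU): [S W P]
  8. access S: HIT. Cache (LRU->MRU): [W P S]
  9. access P: HIT. Cache (LRU->MRU): [W S P]
  10. access F: MISS. Cache (LRU->MRU): [W S P F]
  11. access A: MISS, evict W. Cache (LRU->MRU): [S P F A]
  12. access A: HIT. Cache (LRU->MRU): [S P F A]
  13. access B: MISS, evict S. Cache (LRU->MRU): [P F A B]
  14. access B: HIT. Cache (LRU->MRU): [P F A B]
  15. access B: HIT. Cache (LRU->MRU): [P F A B]
  16. access F: HIT. Cache (LRU->MRU): [P A B F]
  17. access F: HIT. Cache (LRU->MRU): [P A B F]
Total: 11 hits, 6 misses, 2 evictions

Answer: 2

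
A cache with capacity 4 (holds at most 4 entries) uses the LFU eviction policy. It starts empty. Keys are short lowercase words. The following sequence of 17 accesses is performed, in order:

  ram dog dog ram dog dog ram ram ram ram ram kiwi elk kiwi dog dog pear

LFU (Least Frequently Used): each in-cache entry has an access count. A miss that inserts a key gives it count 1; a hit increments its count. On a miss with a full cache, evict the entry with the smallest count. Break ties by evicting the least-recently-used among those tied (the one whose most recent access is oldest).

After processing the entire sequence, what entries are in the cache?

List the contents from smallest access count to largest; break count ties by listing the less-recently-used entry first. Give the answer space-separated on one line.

Answer: pear kiwi dog ram

Derivation:
LFU simulation (capacity=4):
  1. access ram: MISS. Cache: [ram(c=1)]
  2. access dog: MISS. Cache: [ram(c=1) dog(c=1)]
  3. access dog: HIT, count now 2. Cache: [ram(c=1) dog(c=2)]
  4. access ram: HIT, count now 2. Cache: [dog(c=2) ram(c=2)]
  5. access dog: HIT, count now 3. Cache: [ram(c=2) dog(c=3)]
  6. access dog: HIT, count now 4. Cache: [ram(c=2) dog(c=4)]
  7. access ram: HIT, count now 3. Cache: [ram(c=3) dog(c=4)]
  8. access ram: HIT, count now 4. Cache: [dog(c=4) ram(c=4)]
  9. access ram: HIT, count now 5. Cache: [dog(c=4) ram(c=5)]
  10. access ram: HIT, count now 6. Cache: [dog(c=4) ram(c=6)]
  11. access ram: HIT, count now 7. Cache: [dog(c=4) ram(c=7)]
  12. access kiwi: MISS. Cache: [kiwi(c=1) dog(c=4) ram(c=7)]
  13. access elk: MISS. Cache: [kiwi(c=1) elk(c=1) dog(c=4) ram(c=7)]
  14. access kiwi: HIT, count now 2. Cache: [elk(c=1) kiwi(c=2) dog(c=4) ram(c=7)]
  15. access dog: HIT, count now 5. Cache: [elk(c=1) kiwi(c=2) dog(c=5) ram(c=7)]
  16. access dog: HIT, count now 6. Cache: [elk(c=1) kiwi(c=2) dog(c=6) ram(c=7)]
  17. access pear: MISS, evict elk(c=1). Cache: [pear(c=1) kiwi(c=2) dog(c=6) ram(c=7)]
Total: 12 hits, 5 misses, 1 evictions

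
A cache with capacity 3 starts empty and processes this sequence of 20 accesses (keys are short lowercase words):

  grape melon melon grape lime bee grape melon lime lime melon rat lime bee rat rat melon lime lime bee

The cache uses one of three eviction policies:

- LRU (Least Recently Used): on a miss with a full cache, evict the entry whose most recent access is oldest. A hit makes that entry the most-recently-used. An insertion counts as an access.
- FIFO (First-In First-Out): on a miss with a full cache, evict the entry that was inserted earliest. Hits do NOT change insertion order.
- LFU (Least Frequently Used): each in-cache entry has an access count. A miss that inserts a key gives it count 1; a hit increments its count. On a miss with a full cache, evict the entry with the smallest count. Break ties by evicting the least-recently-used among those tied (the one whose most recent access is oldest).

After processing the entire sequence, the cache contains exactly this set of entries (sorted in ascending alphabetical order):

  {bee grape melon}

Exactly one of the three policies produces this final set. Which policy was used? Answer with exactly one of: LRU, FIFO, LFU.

Simulating under each policy and comparing final sets:
  LRU: final set = {bee lime melon} -> differs
  FIFO: final set = {bee lime melon} -> differs
  LFU: final set = {bee grape melon} -> MATCHES target
Only LFU produces the target set.

Answer: LFU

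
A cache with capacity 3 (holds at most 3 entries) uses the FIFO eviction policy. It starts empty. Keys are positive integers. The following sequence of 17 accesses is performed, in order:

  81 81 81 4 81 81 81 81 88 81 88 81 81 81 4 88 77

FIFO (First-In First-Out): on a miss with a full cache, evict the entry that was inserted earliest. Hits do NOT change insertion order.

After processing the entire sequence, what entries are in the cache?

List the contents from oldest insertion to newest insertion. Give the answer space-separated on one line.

FIFO simulation (capacity=3):
  1. access 81: MISS. Cache (old->new): [81]
  2. access 81: HIT. Cache (old->new): [81]
  3. access 81: HIT. Cache (old->new): [81]
  4. access 4: MISS. Cache (old->new): [81 4]
  5. access 81: HIT. Cache (old->new): [81 4]
  6. access 81: HIT. Cache (old->new): [81 4]
  7. access 81: HIT. Cache (old->new): [81 4]
  8. access 81: HIT. Cache (old->new): [81 4]
  9. access 88: MISS. Cache (old->new): [81 4 88]
  10. access 81: HIT. Cache (old->new): [81 4 88]
  11. access 88: HIT. Cache (old->new): [81 4 88]
  12. access 81: HIT. Cache (old->new): [81 4 88]
  13. access 81: HIT. Cache (old->new): [81 4 88]
  14. access 81: HIT. Cache (old->new): [81 4 88]
  15. access 4: HIT. Cache (old->new): [81 4 88]
  16. access 88: HIT. Cache (old->new): [81 4 88]
  17. access 77: MISS, evict 81. Cache (old->new): [4 88 77]
Total: 13 hits, 4 misses, 1 evictions

Answer: 4 88 77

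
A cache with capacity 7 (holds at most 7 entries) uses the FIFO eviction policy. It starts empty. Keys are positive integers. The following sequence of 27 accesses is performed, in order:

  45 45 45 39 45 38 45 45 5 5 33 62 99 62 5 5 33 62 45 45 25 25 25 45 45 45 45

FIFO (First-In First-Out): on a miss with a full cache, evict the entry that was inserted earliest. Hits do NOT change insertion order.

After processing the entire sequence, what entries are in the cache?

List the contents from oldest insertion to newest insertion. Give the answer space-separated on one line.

Answer: 38 5 33 62 99 25 45

Derivation:
FIFO simulation (capacity=7):
  1. access 45: MISS. Cache (old->new): [45]
  2. access 45: HIT. Cache (old->new): [45]
  3. access 45: HIT. Cache (old->new): [45]
  4. access 39: MISS. Cache (old->new): [45 39]
  5. access 45: HIT. Cache (old->new): [45 39]
  6. access 38: MISS. Cache (old->new): [45 39 38]
  7. access 45: HIT. Cache (old->new): [45 39 38]
  8. access 45: HIT. Cache (old->new): [45 39 38]
  9. access 5: MISS. Cache (old->new): [45 39 38 5]
  10. access 5: HIT. Cache (old->new): [45 39 38 5]
  11. access 33: MISS. Cache (old->new): [45 39 38 5 33]
  12. access 62: MISS. Cache (old->new): [45 39 38 5 33 62]
  13. access 99: MISS. Cache (old->new): [45 39 38 5 33 62 99]
  14. access 62: HIT. Cache (old->new): [45 39 38 5 33 62 99]
  15. access 5: HIT. Cache (old->new): [45 39 38 5 33 62 99]
  16. access 5: HIT. Cache (old->new): [45 39 38 5 33 62 99]
  17. access 33: HIT. Cache (old->new): [45 39 38 5 33 62 99]
  18. access 62: HIT. Cache (old->new): [45 39 38 5 33 62 99]
  19. access 45: HIT. Cache (old->new): [45 39 38 5 33 62 99]
  20. access 45: HIT. Cache (old->new): [45 39 38 5 33 62 99]
  21. access 25: MISS, evict 45. Cache (old->new): [39 38 5 33 62 99 25]
  22. access 25: HIT. Cache (old->new): [39 38 5 33 62 99 25]
  23. access 25: HIT. Cache (old->new): [39 38 5 33 62 99 25]
  24. access 45: MISS, evict 39. Cache (old->new): [38 5 33 62 99 25 45]
  25. access 45: HIT. Cache (old->new): [38 5 33 62 99 25 45]
  26. access 45: HIT. Cache (old->new): [38 5 33 62 99 25 45]
  27. access 45: HIT. Cache (old->new): [38 5 33 62 99 25 45]
Total: 18 hits, 9 misses, 2 evictions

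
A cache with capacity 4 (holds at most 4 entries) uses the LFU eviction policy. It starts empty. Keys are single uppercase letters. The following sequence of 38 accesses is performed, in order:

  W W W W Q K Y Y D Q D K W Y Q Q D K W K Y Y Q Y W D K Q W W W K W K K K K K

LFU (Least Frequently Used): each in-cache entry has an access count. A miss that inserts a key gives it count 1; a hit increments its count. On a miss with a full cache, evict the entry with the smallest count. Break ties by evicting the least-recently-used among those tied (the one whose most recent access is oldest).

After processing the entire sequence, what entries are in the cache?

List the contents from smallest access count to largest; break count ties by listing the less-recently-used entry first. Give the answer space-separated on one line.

LFU simulation (capacity=4):
  1. access W: MISS. Cache: [W(c=1)]
  2. access W: HIT, count now 2. Cache: [W(c=2)]
  3. access W: HIT, count now 3. Cache: [W(c=3)]
  4. access W: HIT, count now 4. Cache: [W(c=4)]
  5. access Q: MISS. Cache: [Q(c=1) W(c=4)]
  6. access K: MISS. Cache: [Q(c=1) K(c=1) W(c=4)]
  7. access Y: MISS. Cache: [Q(c=1) K(c=1) Y(c=1) W(c=4)]
  8. access Y: HIT, count now 2. Cache: [Q(c=1) K(c=1) Y(c=2) W(c=4)]
  9. access D: MISS, evict Q(c=1). Cache: [K(c=1) D(c=1) Y(c=2) W(c=4)]
  10. access Q: MISS, evict K(c=1). Cache: [D(c=1) Q(c=1) Y(c=2) W(c=4)]
  11. access D: HIT, count now 2. Cache: [Q(c=1) Y(c=2) D(c=2) W(c=4)]
  12. access K: MISS, evict Q(c=1). Cache: [K(c=1) Y(c=2) D(c=2) W(c=4)]
  13. access W: HIT, count now 5. Cache: [K(c=1) Y(c=2) D(c=2) W(c=5)]
  14. access Y: HIT, count now 3. Cache: [K(c=1) D(c=2) Y(c=3) W(c=5)]
  15. access Q: MISS, evict K(c=1). Cache: [Q(c=1) D(c=2) Y(c=3) W(c=5)]
  16. access Q: HIT, count now 2. Cache: [D(c=2) Q(c=2) Y(c=3) W(c=5)]
  17. access D: HIT, count now 3. Cache: [Q(c=2) Y(c=3) D(c=3) W(c=5)]
  18. access K: MISS, evict Q(c=2). Cache: [K(c=1) Y(c=3) D(c=3) W(c=5)]
  19. access W: HIT, count now 6. Cache: [K(c=1) Y(c=3) D(c=3) W(c=6)]
  20. access K: HIT, count now 2. Cache: [K(c=2) Y(c=3) D(c=3) W(c=6)]
  21. access Y: HIT, count now 4. Cache: [K(c=2) D(c=3) Y(c=4) W(c=6)]
  22. access Y: HIT, count now 5. Cache: [K(c=2) D(c=3) Y(c=5) W(c=6)]
  23. access Q: MISS, evict K(c=2). Cache: [Q(c=1) D(c=3) Y(c=5) W(c=6)]
  24. access Y: HIT, count now 6. Cache: [Q(c=1) D(c=3) W(c=6) Y(c=6)]
  25. access W: HIT, count now 7. Cache: [Q(c=1) D(c=3) Y(c=6) W(c=7)]
  26. access D: HIT, count now 4. Cache: [Q(c=1) D(c=4) Y(c=6) W(c=7)]
  27. access K: MISS, evict Q(c=1). Cache: [K(c=1) D(c=4) Y(c=6) W(c=7)]
  28. access Q: MISS, evict K(c=1). Cache: [Q(c=1) D(c=4) Y(c=6) W(c=7)]
  29. access W: HIT, count now 8. Cache: [Q(c=1) D(c=4) Y(c=6) W(c=8)]
  30. access W: HIT, count now 9. Cache: [Q(c=1) D(c=4) Y(c=6) W(c=9)]
  31. access W: HIT, count now 10. Cache: [Q(c=1) D(c=4) Y(c=6) W(c=10)]
  32. access K: MISS, evict Q(c=1). Cache: [K(c=1) D(c=4) Y(c=6) W(c=10)]
  33. access W: HIT, count now 11. Cache: [K(c=1) D(c=4) Y(c=6) W(c=11)]
  34. access K: HIT, count now 2. Cache: [K(c=2) D(c=4) Y(c=6) W(c=11)]
  35. access K: HIT, count now 3. Cache: [K(c=3) D(c=4) Y(c=6) W(c=11)]
  36. access K: HIT, count now 4. Cache: [D(c=4) K(c=4) Y(c=6) W(c=11)]
  37. access K: HIT, count now 5. Cache: [D(c=4) K(c=5) Y(c=6) W(c=11)]
  38. access K: HIT, count now 6. Cache: [D(c=4) Y(c=6) K(c=6) W(c=11)]
Total: 25 hits, 13 misses, 9 evictions

Answer: D Y K W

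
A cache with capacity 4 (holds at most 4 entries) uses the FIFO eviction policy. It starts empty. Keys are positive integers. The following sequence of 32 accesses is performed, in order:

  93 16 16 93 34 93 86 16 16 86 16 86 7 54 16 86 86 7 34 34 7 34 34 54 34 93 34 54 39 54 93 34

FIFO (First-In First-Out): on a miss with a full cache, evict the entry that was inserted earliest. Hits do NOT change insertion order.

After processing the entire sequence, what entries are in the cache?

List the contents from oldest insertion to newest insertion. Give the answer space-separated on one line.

Answer: 34 93 39 54

Derivation:
FIFO simulation (capacity=4):
  1. access 93: MISS. Cache (old->new): [93]
  2. access 16: MISS. Cache (old->new): [93 16]
  3. access 16: HIT. Cache (old->new): [93 16]
  4. access 93: HIT. Cache (old->new): [93 16]
  5. access 34: MISS. Cache (old->new): [93 16 34]
  6. access 93: HIT. Cache (old->new): [93 16 34]
  7. access 86: MISS. Cache (old->new): [93 16 34 86]
  8. access 16: HIT. Cache (old->new): [93 16 34 86]
  9. access 16: HIT. Cache (old->new): [93 16 34 86]
  10. access 86: HIT. Cache (old->new): [93 16 34 86]
  11. access 16: HIT. Cache (old->new): [93 16 34 86]
  12. access 86: HIT. Cache (old->new): [93 16 34 86]
  13. access 7: MISS, evict 93. Cache (old->new): [16 34 86 7]
  14. access 54: MISS, evict 16. Cache (old->new): [34 86 7 54]
  15. access 16: MISS, evict 34. Cache (old->new): [86 7 54 16]
  16. access 86: HIT. Cache (old->new): [86 7 54 16]
  17. access 86: HIT. Cache (old->new): [86 7 54 16]
  18. access 7: HIT. Cache (old->new): [86 7 54 16]
  19. access 34: MISS, evict 86. Cache (old->new): [7 54 16 34]
  20. access 34: HIT. Cache (old->new): [7 54 16 34]
  21. access 7: HIT. Cache (old->new): [7 54 16 34]
  22. access 34: HIT. Cache (old->new): [7 54 16 34]
  23. access 34: HIT. Cache (old->new): [7 54 16 34]
  24. access 54: HIT. Cache (old->new): [7 54 16 34]
  25. access 34: HIT. Cache (old->new): [7 54 16 34]
  26. access 93: MISS, evict 7. Cache (old->new): [54 16 34 93]
  27. access 34: HIT. Cache (old->new): [54 16 34 93]
  28. access 54: HIT. Cache (old->new): [54 16 34 93]
  29. access 39: MISS, evict 54. Cache (old->new): [16 34 93 39]
  30. access 54: MISS, evict 16. Cache (old->new): [34 93 39 54]
  31. access 93: HIT. Cache (old->new): [34 93 39 54]
  32. access 34: HIT. Cache (old->new): [34 93 39 54]
Total: 21 hits, 11 misses, 7 evictions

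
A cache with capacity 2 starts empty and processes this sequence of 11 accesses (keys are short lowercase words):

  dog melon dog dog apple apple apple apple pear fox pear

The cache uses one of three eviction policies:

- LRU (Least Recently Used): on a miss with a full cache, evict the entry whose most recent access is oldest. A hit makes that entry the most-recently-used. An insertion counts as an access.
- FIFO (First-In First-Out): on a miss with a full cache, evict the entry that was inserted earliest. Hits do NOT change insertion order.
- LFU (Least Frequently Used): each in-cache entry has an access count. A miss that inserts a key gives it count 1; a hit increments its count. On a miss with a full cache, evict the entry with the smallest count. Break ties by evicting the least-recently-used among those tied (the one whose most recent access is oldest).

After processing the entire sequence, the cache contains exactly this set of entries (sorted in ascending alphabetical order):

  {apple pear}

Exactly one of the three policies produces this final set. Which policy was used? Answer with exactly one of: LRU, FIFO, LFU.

Answer: LFU

Derivation:
Simulating under each policy and comparing final sets:
  LRU: final set = {fox pear} -> differs
  FIFO: final set = {fox pear} -> differs
  LFU: final set = {apple pear} -> MATCHES target
Only LFU produces the target set.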